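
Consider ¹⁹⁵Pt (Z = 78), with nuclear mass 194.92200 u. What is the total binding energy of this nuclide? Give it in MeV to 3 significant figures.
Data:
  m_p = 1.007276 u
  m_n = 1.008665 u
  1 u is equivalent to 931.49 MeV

Σm = 78·m_p + 117·m_n = 78.567528 + 118.013805 = 196.581333 u
Mass defect Δm = 196.581333 − 194.92200 = 1.659333 u
Binding energy = Δm·c² = 1.659333 × 931.49 MeV/u = 1545.65 MeV

1550 MeV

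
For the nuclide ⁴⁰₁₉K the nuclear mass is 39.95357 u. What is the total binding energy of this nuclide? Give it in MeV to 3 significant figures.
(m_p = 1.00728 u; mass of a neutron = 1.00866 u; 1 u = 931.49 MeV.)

Mass of separated nucleons = 19(1.00728) + 21(1.00866) = 19.13832 + 21.18186 = 40.32018 u
Δm = 40.32018 − 39.95357 = 0.36661 u
Converting to energy: 0.36661 u × 931.49 MeV/u = 341.494 MeV

341 MeV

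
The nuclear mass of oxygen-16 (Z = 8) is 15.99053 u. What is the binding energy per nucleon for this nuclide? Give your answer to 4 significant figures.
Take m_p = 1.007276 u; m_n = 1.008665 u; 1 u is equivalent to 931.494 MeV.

7.976 MeV/nucleon

The nucleus contains 8 protons and 16 − 8 = 8 neutrons.
Total constituent mass: 8 × 1.007276 + 8 × 1.008665 = 16.127528 u
Δm = 16.127528 − 15.99053 = 0.136998 u
E_B = 0.136998 × 931.494 = 127.613 MeV
Per nucleon: 127.613 / 16 = 7.976 MeV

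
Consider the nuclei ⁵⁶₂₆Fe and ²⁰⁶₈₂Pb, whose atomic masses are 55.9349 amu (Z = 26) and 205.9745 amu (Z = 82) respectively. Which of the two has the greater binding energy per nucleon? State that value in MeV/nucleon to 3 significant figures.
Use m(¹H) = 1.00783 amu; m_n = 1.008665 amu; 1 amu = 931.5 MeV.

⁵⁶₂₆Fe; 8.79 MeV/nucleon

⁵⁶₂₆Fe: Σm = 26(1.00783) + 30(1.008665) = 56.463530 amu; Δm = 0.528630 amu; E_B = 492.42 MeV; E_B/A = 8.793 MeV
²⁰⁶₈₂Pb: Σm = 82(1.00783) + 124(1.008665) = 207.716520 amu; Δm = 1.742020 amu; E_B = 1622.7 MeV; E_B/A = 7.877 MeV
⁵⁶₂₆Fe has the higher binding energy per nucleon, so it is the more tightly bound nucleus.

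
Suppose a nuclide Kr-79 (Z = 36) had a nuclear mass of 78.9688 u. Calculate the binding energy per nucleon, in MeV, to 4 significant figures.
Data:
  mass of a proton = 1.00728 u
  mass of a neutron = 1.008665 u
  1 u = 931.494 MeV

With 36 protons and 43 neutrons (A = 79):
Mass of separated nucleons = 36(1.00728) + 43(1.008665) = 36.26208 + 43.372595 = 79.634675 u
The mass defect is 79.634675 − 78.9688 = 0.665875 u.
E_B = 0.665875 × 931.494 = 620.259 MeV
Per nucleon: 620.259 / 79 = 7.851 MeV

7.851 MeV/nucleon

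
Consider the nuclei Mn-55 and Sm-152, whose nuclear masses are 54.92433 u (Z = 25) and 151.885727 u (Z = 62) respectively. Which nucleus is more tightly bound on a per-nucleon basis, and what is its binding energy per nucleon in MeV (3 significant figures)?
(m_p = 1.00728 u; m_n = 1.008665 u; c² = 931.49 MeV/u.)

Mn-55: Σm = 25(1.00728) + 30(1.008665) = 55.441950 u; Δm = 0.517620 u; E_B = 482.16 MeV; E_B/A = 8.767 MeV
Sm-152: Σm = 62(1.00728) + 90(1.008665) = 153.231210 u; Δm = 1.345483 u; E_B = 1253.3 MeV; E_B/A = 8.245 MeV
Mn-55 has the higher binding energy per nucleon, so it is the more tightly bound nucleus.

Mn-55; 8.77 MeV/nucleon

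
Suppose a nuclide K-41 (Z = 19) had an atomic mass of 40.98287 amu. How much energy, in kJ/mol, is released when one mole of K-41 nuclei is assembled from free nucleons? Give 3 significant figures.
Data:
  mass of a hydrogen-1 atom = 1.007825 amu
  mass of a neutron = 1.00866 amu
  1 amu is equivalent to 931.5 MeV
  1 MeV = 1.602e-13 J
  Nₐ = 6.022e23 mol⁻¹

3.20e+10 kJ/mol

Z = 19, so N = A − Z = 41 − 19 = 22.
Mass of separated nucleons = 19(1.007825) + 22(1.00866) = 19.148675 + 22.19052 = 41.339195 amu
Mass defect Δm = 41.339195 − 40.98287 = 0.356325 amu
Binding energy = Δm·c² = 0.356325 × 931.5 MeV/amu = 331.917 MeV
Per nucleus in joules: 331.917 MeV × 1.602e-13 J/MeV = 5.3173e-11 J
Per mole: 5.3173e-11 J × 6.022e23 mol⁻¹ = 3.2021e+13 J/mol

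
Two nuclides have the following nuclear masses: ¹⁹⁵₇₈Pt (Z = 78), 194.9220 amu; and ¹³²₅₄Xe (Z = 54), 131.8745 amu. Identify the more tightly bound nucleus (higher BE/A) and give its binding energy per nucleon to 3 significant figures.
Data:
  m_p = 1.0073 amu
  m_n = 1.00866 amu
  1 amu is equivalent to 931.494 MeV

¹³²₅₄Xe; 8.43 MeV/nucleon

¹⁹⁵₇₈Pt: Σm = 78(1.0073) + 117(1.00866) = 196.58262 amu; Δm = 1.66062 amu; E_B = 1546.9 MeV; E_B/A = 7.933 MeV
¹³²₅₄Xe: Σm = 54(1.0073) + 78(1.00866) = 133.06968 amu; Δm = 1.19518 amu; E_B = 1113.3 MeV; E_B/A = 8.434 MeV
¹³²₅₄Xe has the higher binding energy per nucleon, so it is the more tightly bound nucleus.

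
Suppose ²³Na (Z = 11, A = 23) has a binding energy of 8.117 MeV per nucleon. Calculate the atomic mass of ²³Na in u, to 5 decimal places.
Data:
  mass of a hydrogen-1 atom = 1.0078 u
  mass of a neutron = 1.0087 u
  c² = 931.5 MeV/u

22.98978 u

Total binding energy = 23 × 8.117 = 186.691 MeV
Mass defect = 186.691 MeV / (931.5 MeV/u) = 0.2004198 u
Constituent mass = 11(1.0078) + 12(1.0087) = 23.1902 u
Atomic mass = 23.1902 − 0.2004198 = 22.9897802 u ≈ 22.98978 u (to 5 decimal places)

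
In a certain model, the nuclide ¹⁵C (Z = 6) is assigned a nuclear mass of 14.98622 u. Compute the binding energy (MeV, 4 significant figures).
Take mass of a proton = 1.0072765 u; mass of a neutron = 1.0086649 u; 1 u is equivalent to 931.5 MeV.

126.1 MeV

With 6 protons and 9 neutrons (A = 15):
Σm = 6·m_p + 9·m_n = 6.0436590 + 9.0779841 = 15.1216431 u
The mass defect is 15.1216431 − 14.98622 = 0.1354231 u.
E_B = 0.1354231 × 931.5 = 126.147 MeV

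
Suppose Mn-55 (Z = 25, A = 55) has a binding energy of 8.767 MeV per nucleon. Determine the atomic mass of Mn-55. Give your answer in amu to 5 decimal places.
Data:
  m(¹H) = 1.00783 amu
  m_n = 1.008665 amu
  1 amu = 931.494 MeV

54.93805 amu

Total binding energy = 55 × 8.767 = 482.185 MeV
Mass defect = 482.185 MeV / (931.494 MeV/amu) = 0.5176469 amu
Constituent mass = 25(1.00783) + 30(1.008665) = 55.455700 amu
Atomic mass = 55.455700 − 0.5176469 = 54.9380531 amu ≈ 54.93805 amu (to 5 decimal places)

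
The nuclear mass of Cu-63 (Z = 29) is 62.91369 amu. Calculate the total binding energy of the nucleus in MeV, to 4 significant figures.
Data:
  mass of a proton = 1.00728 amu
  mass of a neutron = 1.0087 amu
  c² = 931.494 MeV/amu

Z = 29, so N = A − Z = 63 − 29 = 34.
Mass of separated nucleons = 29(1.00728) + 34(1.0087) = 29.21112 + 34.2958 = 63.50692 amu
The mass defect is 63.50692 − 62.91369 = 0.59323 amu.
Converting to energy: 0.59323 amu × 931.494 MeV/amu = 552.590 MeV

552.6 MeV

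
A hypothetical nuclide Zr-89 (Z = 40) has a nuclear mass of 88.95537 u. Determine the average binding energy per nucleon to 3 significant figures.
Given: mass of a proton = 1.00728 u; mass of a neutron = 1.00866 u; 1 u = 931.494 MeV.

7.96 MeV/nucleon

Z = 40, so N = A − Z = 89 − 40 = 49.
Total constituent mass: 40 × 1.00728 + 49 × 1.00866 = 89.71554 u
Δm = 89.71554 − 88.95537 = 0.76017 u
Converting to energy: 0.76017 u × 931.494 MeV/u = 708.094 MeV
BE/A = 708.094 MeV / 89 = 7.956 MeV/nucleon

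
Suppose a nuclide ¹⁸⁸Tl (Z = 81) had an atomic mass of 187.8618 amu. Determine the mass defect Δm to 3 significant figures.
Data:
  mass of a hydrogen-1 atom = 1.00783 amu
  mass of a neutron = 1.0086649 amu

Σm = 81·m(¹H) + 107·m_n = 81.63423 + 107.9271443 = 189.5613743 amu
Δm = 189.5613743 − 187.8618 = 1.6995743 amu

1.70 amu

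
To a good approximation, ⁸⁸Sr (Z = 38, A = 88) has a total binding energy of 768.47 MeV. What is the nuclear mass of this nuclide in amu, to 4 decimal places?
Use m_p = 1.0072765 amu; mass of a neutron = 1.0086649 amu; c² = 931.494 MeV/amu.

Mass defect = 768.47 MeV / (931.494 MeV/amu) = 0.824987 amu
Constituent mass = 38(1.0072765) + 50(1.0086649) = 88.7097520 amu
Nuclear mass = 88.7097520 − 0.824987 = 87.8847650 amu ≈ 87.8848 amu (to 4 decimal places)

87.8848 amu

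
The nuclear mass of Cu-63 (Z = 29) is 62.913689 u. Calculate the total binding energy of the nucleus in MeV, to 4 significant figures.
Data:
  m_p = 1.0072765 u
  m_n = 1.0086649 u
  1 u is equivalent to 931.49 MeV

The nucleus contains 29 protons and 63 − 29 = 34 neutrons.
Mass of separated nucleons = 29(1.0072765) + 34(1.0086649) = 29.2110185 + 34.2946066 = 63.5056251 u
Mass defect Δm = 63.5056251 − 62.913689 = 0.5919361 u
Converting to energy: 0.5919361 u × 931.49 MeV/u = 551.383 MeV

551.4 MeV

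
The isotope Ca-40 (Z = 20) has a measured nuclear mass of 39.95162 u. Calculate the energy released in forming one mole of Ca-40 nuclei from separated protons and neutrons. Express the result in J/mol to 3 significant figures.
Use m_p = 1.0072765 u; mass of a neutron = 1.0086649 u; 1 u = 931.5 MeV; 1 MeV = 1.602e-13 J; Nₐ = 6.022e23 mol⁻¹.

With 20 protons and 20 neutrons (A = 40):
Total constituent mass: 20 × 1.0072765 + 20 × 1.0086649 = 40.3188280 u
The mass defect is 40.3188280 − 39.95162 = 0.3672080 u.
E_B = 0.3672080 × 931.5 = 342.054 MeV
Per nucleus in joules: 342.054 MeV × 1.602e-13 J/MeV = 5.4797e-11 J
Per mole: 5.4797e-11 J × 6.022e23 mol⁻¹ = 3.2999e+13 J/mol

3.30e+13 J/mol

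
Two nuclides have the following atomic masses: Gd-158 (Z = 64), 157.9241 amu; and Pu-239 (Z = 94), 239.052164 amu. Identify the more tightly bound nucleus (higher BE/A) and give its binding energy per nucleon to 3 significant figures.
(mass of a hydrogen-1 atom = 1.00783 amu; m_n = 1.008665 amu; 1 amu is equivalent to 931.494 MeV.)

Gd-158; 8.20 MeV/nucleon

Gd-158: Σm = 64(1.00783) + 94(1.008665) = 159.315630 amu; Δm = 1.391530 amu; E_B = 1296.2 MeV; E_B/A = 8.204 MeV
Pu-239: Σm = 94(1.00783) + 145(1.008665) = 240.992445 amu; Δm = 1.940281 amu; E_B = 1807.4 MeV; E_B/A = 7.562 MeV
Gd-158 has the higher binding energy per nucleon, so it is the more tightly bound nucleus.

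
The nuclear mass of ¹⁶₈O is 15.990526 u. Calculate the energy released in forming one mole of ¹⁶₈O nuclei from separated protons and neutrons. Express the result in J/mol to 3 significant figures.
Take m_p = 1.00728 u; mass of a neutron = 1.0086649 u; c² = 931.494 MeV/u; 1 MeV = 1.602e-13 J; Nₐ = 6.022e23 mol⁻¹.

1.23e+13 J/mol

Σm = 8·m_p + 8·m_n = 8.05824 + 8.0693192 = 16.1275592 u
The mass defect is 16.1275592 − 15.990526 = 0.1370332 u.
E_B = 0.1370332 × 931.494 = 127.646 MeV
Per nucleus in joules: 127.646 MeV × 1.602e-13 J/MeV = 2.0449e-11 J
Per mole: 2.0449e-11 J × 6.022e23 mol⁻¹ = 1.2314e+13 J/mol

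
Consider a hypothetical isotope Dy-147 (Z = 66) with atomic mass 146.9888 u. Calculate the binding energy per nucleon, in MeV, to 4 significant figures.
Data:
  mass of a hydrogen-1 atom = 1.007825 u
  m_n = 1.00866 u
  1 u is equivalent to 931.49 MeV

Σm = 66·m(¹H) + 81·m_n = 66.516450 + 81.70146 = 148.217910 u
Δm = 148.217910 − 146.9888 = 1.229110 u
E_B = 1.229110 × 931.49 = 1144.90 MeV
BE/A = 1144.90 MeV / 147 = 7.788 MeV/nucleon

7.788 MeV/nucleon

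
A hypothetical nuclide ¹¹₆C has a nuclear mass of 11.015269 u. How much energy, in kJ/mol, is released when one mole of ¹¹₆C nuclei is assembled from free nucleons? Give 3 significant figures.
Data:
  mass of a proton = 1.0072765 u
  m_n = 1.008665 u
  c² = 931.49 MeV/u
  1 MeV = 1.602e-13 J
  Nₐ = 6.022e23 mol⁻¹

6.44e+09 kJ/mol

With 6 protons and 5 neutrons (A = 11):
Σm = 6·m_p + 5·m_n = 6.0436590 + 5.043325 = 11.0869840 u
Δm = 11.0869840 − 11.015269 = 0.0717150 u
Binding energy = Δm·c² = 0.0717150 × 931.49 MeV/u = 66.8018 MeV
Per nucleus in joules: 66.8018 MeV × 1.602e-13 J/MeV = 1.0702e-11 J
Per mole: 1.0702e-11 J × 6.022e23 mol⁻¹ = 6.4447e+12 J/mol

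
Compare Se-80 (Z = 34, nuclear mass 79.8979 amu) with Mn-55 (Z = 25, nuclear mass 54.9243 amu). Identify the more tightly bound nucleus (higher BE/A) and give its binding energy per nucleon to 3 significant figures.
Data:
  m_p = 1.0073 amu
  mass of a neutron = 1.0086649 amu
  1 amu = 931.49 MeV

Mn-55; 8.78 MeV/nucleon

Se-80: Σm = 34(1.0073) + 46(1.0086649) = 80.6467854 amu; Δm = 0.7488854 amu; E_B = 697.58 MeV; E_B/A = 8.720 MeV
Mn-55: Σm = 25(1.0073) + 30(1.0086649) = 55.4424470 amu; Δm = 0.5181470 amu; E_B = 482.65 MeV; E_B/A = 8.775 MeV
Mn-55 has the higher binding energy per nucleon, so it is the more tightly bound nucleus.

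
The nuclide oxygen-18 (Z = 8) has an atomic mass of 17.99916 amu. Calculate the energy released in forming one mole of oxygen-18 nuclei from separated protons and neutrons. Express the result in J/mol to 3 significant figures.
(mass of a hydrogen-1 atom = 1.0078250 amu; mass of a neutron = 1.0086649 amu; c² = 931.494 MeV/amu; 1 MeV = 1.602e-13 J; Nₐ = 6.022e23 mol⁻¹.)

1.35e+13 J/mol

Mass of separated nucleons = 8(1.0078250) + 10(1.0086649) = 8.0626000 + 10.0866490 = 18.1492490 amu
The mass defect is 18.1492490 − 17.99916 = 0.1500890 amu.
Converting to energy: 0.1500890 amu × 931.494 MeV/amu = 139.807 MeV
Per nucleus in joules: 139.807 MeV × 1.602e-13 J/MeV = 2.2397e-11 J
Per mole: 2.2397e-11 J × 6.022e23 mol⁻¹ = 1.3487e+13 J/mol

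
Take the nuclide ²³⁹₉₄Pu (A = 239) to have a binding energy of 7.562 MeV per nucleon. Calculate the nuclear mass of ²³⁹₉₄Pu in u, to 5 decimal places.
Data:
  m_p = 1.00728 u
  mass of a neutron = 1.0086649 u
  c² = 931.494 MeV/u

Total binding energy = 239 × 7.562 = 1807.318 MeV
Mass defect = 1807.318 MeV / (931.494 MeV/u) = 1.9402358 u
Constituent mass = 94(1.00728) + 145(1.0086649) = 240.9407305 u
Nuclear mass = 240.9407305 − 1.9402358 = 239.0004947 u ≈ 239.00049 u (to 5 decimal places)

239.00049 u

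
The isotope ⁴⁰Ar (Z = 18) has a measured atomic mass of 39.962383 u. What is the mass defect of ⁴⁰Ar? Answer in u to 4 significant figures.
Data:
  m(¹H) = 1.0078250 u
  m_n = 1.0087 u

0.3699 u

The nucleus contains 18 protons and 40 − 18 = 22 neutrons.
Mass of separated nucleons = 18(1.0078250) + 22(1.0087) = 18.1408500 + 22.1914 = 40.3322500 u
The mass defect is 40.3322500 − 39.962383 = 0.3698670 u.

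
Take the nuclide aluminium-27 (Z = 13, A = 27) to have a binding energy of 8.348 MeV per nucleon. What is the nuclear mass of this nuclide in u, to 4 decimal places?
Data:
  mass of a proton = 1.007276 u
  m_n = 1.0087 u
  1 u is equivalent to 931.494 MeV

26.9744 u

Total binding energy = 27 × 8.348 = 225.396 MeV
Mass defect = 225.396 MeV / (931.494 MeV/u) = 0.241973 u
Constituent mass = 13(1.007276) + 14(1.0087) = 27.216388 u
Nuclear mass = 27.216388 − 0.241973 = 26.974415 u ≈ 26.9744 u (to 4 decimal places)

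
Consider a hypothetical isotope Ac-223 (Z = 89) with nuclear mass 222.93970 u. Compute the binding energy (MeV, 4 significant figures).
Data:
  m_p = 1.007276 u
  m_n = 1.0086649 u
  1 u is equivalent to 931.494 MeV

1741 MeV

Total constituent mass: 89 × 1.007276 + 134 × 1.0086649 = 224.8086606 u
Δm = 224.8086606 − 222.93970 = 1.8689606 u
E_B = 1.8689606 × 931.494 = 1740.93 MeV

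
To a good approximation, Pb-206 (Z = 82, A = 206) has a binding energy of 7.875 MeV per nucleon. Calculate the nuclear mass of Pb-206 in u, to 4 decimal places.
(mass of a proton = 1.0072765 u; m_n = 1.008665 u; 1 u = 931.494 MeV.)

Total binding energy = 206 × 7.875 = 1622.250 MeV
Mass defect = 1622.250 MeV / (931.494 MeV/u) = 1.741557 u
Constituent mass = 82(1.0072765) + 124(1.008665) = 207.6711330 u
Nuclear mass = 207.6711330 − 1.741557 = 205.9295760 u ≈ 205.9296 u (to 4 decimal places)

205.9296 u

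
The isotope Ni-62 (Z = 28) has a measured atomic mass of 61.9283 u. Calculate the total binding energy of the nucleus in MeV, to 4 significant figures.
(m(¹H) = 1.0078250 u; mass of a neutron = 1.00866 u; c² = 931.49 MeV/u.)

545.1 MeV

The nucleus contains 28 protons and 62 − 28 = 34 neutrons.
Mass of separated nucleons = 28(1.0078250) + 34(1.00866) = 28.2191000 + 34.29444 = 62.5135400 u
The mass defect is 62.5135400 − 61.9283 = 0.5852400 u.
Binding energy = Δm·c² = 0.5852400 × 931.49 MeV/u = 545.145 MeV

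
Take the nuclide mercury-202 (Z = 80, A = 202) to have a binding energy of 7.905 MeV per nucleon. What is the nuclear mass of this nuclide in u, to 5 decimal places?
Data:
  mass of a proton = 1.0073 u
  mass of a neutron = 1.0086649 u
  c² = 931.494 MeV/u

Total binding energy = 202 × 7.905 = 1596.810 MeV
Mass defect = 1596.810 MeV / (931.494 MeV/u) = 1.7142461 u
Constituent mass = 80(1.0073) + 122(1.0086649) = 203.6411178 u
Nuclear mass = 203.6411178 − 1.7142461 = 201.9268717 u ≈ 201.92687 u (to 5 decimal places)

201.92687 u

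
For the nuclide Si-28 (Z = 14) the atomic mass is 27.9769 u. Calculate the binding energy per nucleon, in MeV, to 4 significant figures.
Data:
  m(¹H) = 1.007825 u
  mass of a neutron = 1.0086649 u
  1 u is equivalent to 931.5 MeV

Mass of separated nucleons = 14(1.007825) + 14(1.0086649) = 14.109550 + 14.1213086 = 28.2308586 u
Mass defect Δm = 28.2308586 − 27.9769 = 0.2539586 u
Binding energy = Δm·c² = 0.2539586 × 931.5 MeV/u = 236.562 MeV
Dividing by A = 28 gives 8.449 MeV per nucleon.

8.449 MeV/nucleon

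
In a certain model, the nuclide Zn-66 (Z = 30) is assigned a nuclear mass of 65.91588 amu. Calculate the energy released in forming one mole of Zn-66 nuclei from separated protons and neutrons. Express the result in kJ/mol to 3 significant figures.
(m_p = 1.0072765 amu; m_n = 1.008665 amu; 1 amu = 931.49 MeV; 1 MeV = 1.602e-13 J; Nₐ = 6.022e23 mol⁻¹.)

Σm = 30·m_p + 36·m_n = 30.2182950 + 36.311940 = 66.5302350 amu
Δm = 66.5302350 − 65.91588 = 0.6143550 amu
E_B = 0.6143550 × 931.49 = 572.266 MeV
Per nucleus in joules: 572.266 MeV × 1.602e-13 J/MeV = 9.1677e-11 J
Per mole: 9.1677e-11 J × 6.022e23 mol⁻¹ = 5.5208e+13 J/mol

5.52e+10 kJ/mol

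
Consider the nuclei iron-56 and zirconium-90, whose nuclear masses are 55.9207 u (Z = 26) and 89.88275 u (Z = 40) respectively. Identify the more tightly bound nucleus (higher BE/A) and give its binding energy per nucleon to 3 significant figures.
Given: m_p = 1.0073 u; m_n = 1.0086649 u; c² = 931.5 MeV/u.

iron-56; 8.80 MeV/nucleon

iron-56: Σm = 26(1.0073) + 30(1.0086649) = 56.4497470 u; Δm = 0.5290470 u; E_B = 492.81 MeV; E_B/A = 8.800 MeV
zirconium-90: Σm = 40(1.0073) + 50(1.0086649) = 90.7252450 u; Δm = 0.8424950 u; E_B = 784.78 MeV; E_B/A = 8.720 MeV
iron-56 has the higher binding energy per nucleon, so it is the more tightly bound nucleus.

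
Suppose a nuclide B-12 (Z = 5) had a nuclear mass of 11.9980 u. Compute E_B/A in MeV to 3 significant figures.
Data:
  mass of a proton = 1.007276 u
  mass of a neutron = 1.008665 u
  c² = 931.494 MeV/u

7.69 MeV/nucleon

The nucleus contains 5 protons and 12 − 5 = 7 neutrons.
Σm = 5·m_p + 7·m_n = 5.036380 + 7.060655 = 12.097035 u
Δm = 12.097035 − 11.9980 = 0.099035 u
Binding energy = Δm·c² = 0.099035 × 931.494 MeV/u = 92.2505 MeV
Per nucleon: 92.2505 / 12 = 7.688 MeV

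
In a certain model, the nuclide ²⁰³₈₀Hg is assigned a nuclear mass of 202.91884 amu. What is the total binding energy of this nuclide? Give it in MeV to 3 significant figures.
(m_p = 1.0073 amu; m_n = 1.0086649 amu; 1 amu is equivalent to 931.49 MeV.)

1610 MeV

Total constituent mass: 80 × 1.0073 + 123 × 1.0086649 = 204.6497827 amu
Mass defect Δm = 204.6497827 − 202.91884 = 1.7309427 amu
Converting to energy: 1.7309427 amu × 931.49 MeV/amu = 1612.36 MeV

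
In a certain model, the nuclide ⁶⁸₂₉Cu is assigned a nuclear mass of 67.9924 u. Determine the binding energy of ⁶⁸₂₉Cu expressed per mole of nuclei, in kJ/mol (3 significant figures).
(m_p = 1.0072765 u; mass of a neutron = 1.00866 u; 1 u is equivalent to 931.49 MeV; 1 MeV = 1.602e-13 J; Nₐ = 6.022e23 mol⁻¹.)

5.00e+10 kJ/mol

Total constituent mass: 29 × 1.0072765 + 39 × 1.00866 = 68.5487585 u
Δm = 68.5487585 − 67.9924 = 0.5563585 u
E_B = 0.5563585 × 931.49 = 518.242 MeV
Per nucleus in joules: 518.242 MeV × 1.602e-13 J/MeV = 8.3022e-11 J
Per mole: 8.3022e-11 J × 6.022e23 mol⁻¹ = 4.9996e+13 J/mol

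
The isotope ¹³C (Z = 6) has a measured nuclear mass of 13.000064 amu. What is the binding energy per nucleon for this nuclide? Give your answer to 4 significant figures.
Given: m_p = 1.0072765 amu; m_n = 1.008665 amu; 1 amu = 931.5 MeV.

Mass of separated nucleons = 6(1.0072765) + 7(1.008665) = 6.0436590 + 7.060655 = 13.1043140 amu
The mass defect is 13.1043140 − 13.000064 = 0.1042500 amu.
E_B = 0.1042500 × 931.5 = 97.1089 MeV
Per nucleon: 97.1089 / 13 = 7.470 MeV

7.470 MeV/nucleon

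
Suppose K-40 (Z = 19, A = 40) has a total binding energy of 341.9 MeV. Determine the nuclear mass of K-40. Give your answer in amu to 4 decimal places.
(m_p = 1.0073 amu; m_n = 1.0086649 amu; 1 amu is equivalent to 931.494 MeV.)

Mass defect = 341.9 MeV / (931.494 MeV/amu) = 0.367045 amu
Constituent mass = 19(1.0073) + 21(1.0086649) = 40.3206629 amu
Nuclear mass = 40.3206629 − 0.367045 = 39.9536179 amu ≈ 39.9536 amu (to 4 decimal places)

39.9536 amu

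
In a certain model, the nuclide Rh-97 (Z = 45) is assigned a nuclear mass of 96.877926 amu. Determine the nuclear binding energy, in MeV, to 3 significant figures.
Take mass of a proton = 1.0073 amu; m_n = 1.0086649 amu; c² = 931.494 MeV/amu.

839 MeV

Total constituent mass: 45 × 1.0073 + 52 × 1.0086649 = 97.7790748 amu
Δm = 97.7790748 − 96.877926 = 0.9011488 amu
E_B = 0.9011488 × 931.494 = 839.415 MeV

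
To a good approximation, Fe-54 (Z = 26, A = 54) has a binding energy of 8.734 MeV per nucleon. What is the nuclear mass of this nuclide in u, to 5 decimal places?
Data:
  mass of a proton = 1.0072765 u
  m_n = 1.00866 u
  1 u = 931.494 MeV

53.92535 u

Total binding energy = 54 × 8.734 = 471.636 MeV
Mass defect = 471.636 MeV / (931.494 MeV/u) = 0.5063221 u
Constituent mass = 26(1.0072765) + 28(1.00866) = 54.4316690 u
Nuclear mass = 54.4316690 − 0.5063221 = 53.9253469 u ≈ 53.92535 u (to 5 decimal places)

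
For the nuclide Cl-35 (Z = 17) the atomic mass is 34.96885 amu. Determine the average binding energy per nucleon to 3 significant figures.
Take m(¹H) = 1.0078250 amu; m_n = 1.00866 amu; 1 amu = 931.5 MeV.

Mass of separated nucleons = 17(1.0078250) + 18(1.00866) = 17.1330250 + 18.15588 = 35.2889050 amu
Mass defect Δm = 35.2889050 − 34.96885 = 0.3200550 amu
Converting to energy: 0.3200550 amu × 931.5 MeV/amu = 298.131 MeV
BE/A = 298.131 MeV / 35 = 8.518 MeV/nucleon

8.52 MeV/nucleon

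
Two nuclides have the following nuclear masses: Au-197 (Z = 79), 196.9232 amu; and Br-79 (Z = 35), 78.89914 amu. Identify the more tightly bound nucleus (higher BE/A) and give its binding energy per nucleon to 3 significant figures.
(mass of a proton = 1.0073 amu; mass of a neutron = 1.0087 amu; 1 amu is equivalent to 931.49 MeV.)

Br-79; 8.72 MeV/nucleon

Au-197: Σm = 79(1.0073) + 118(1.0087) = 198.6033 amu; Δm = 1.6801 amu; E_B = 1565.0 MeV; E_B/A = 7.944 MeV
Br-79: Σm = 35(1.0073) + 44(1.0087) = 79.6383 amu; Δm = 0.73916 amu; E_B = 688.52 MeV; E_B/A = 8.715 MeV
Br-79 has the higher binding energy per nucleon, so it is the more tightly bound nucleus.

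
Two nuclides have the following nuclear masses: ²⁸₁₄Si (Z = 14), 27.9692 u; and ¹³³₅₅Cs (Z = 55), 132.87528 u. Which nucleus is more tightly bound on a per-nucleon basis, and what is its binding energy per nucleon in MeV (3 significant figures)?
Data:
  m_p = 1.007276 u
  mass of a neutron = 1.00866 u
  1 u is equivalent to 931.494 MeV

²⁸₁₄Si: Σm = 14(1.007276) + 14(1.00866) = 28.223104 u; Δm = 0.253904 u; E_B = 236.51 MeV; E_B/A = 8.447 MeV
¹³³₅₅Cs: Σm = 55(1.007276) + 78(1.00866) = 134.075660 u; Δm = 1.200380 u; E_B = 1118.1 MeV; E_B/A = 8.407 MeV
²⁸₁₄Si has the higher binding energy per nucleon, so it is the more tightly bound nucleus.

²⁸₁₄Si; 8.45 MeV/nucleon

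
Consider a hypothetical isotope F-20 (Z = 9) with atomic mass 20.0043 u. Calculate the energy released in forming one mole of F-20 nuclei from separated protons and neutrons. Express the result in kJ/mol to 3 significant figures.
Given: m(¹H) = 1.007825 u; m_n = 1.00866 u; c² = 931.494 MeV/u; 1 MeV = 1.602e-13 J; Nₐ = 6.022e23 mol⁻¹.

Z = 9, so N = A − Z = 20 − 9 = 11.
Total constituent mass: 9 × 1.007825 + 11 × 1.00866 = 20.165685 u
The mass defect is 20.165685 − 20.0043 = 0.161385 u.
Binding energy = Δm·c² = 0.161385 × 931.494 MeV/u = 150.329 MeV
Per nucleus in joules: 150.329 MeV × 1.602e-13 J/MeV = 2.4083e-11 J
Per mole: 2.4083e-11 J × 6.022e23 mol⁻¹ = 1.4503e+13 J/mol

1.45e+10 kJ/mol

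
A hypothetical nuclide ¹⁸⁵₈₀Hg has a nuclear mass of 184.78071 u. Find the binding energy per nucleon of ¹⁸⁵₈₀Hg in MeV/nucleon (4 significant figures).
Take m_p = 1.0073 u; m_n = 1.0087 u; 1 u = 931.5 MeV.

8.644 MeV/nucleon

Z = 80, so N = A − Z = 185 − 80 = 105.
Total constituent mass: 80 × 1.0073 + 105 × 1.0087 = 186.4975 u
Δm = 186.4975 − 184.78071 = 1.71679 u
Converting to energy: 1.71679 u × 931.5 MeV/u = 1599.19 MeV
Dividing by A = 185 gives 8.644 MeV per nucleon.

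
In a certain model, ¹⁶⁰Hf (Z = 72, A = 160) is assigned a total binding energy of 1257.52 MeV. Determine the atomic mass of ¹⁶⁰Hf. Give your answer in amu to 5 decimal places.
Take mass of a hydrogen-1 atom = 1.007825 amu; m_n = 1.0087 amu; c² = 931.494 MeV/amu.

Mass defect = 1257.52 MeV / (931.494 MeV/amu) = 1.3500033 amu
Constituent mass = 72(1.007825) + 88(1.0087) = 161.329000 amu
Atomic mass = 161.329000 − 1.3500033 = 159.9789967 amu ≈ 159.97900 amu (to 5 decimal places)

159.97900 amu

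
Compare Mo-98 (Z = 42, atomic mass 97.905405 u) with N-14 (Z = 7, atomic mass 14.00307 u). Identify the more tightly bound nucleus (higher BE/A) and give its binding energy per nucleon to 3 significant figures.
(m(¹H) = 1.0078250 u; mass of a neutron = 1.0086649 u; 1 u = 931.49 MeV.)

Mo-98: Σm = 42(1.0078250) + 56(1.0086649) = 98.8138844 u; Δm = 0.9084794 u; E_B = 846.24 MeV; E_B/A = 8.635 MeV
N-14: Σm = 7(1.0078250) + 7(1.0086649) = 14.1154293 u; Δm = 0.1123593 u; E_B = 104.66 MeV; E_B/A = 7.476 MeV
Mo-98 has the higher binding energy per nucleon, so it is the more tightly bound nucleus.

Mo-98; 8.64 MeV/nucleon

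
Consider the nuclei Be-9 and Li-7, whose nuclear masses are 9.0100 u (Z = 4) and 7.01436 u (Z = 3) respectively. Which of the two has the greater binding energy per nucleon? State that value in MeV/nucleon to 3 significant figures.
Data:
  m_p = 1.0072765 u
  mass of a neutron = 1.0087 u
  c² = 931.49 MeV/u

Be-9; 6.48 MeV/nucleon

Be-9: Σm = 4(1.0072765) + 5(1.0087) = 9.0726060 u; Δm = 0.0626060 u; E_B = 58.317 MeV; E_B/A = 6.480 MeV
Li-7: Σm = 3(1.0072765) + 4(1.0087) = 7.0566295 u; Δm = 0.0422695 u; E_B = 39.3736 MeV; E_B/A = 5.6248 MeV
Be-9 has the higher binding energy per nucleon, so it is the more tightly bound nucleus.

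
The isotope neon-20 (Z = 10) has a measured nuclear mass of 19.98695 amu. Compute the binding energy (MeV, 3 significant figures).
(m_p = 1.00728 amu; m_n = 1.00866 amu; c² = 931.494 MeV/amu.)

161 MeV

Z = 10, so N = A − Z = 20 − 10 = 10.
Total constituent mass: 10 × 1.00728 + 10 × 1.00866 = 20.15940 amu
The mass defect is 20.15940 − 19.98695 = 0.17245 amu.
E_B = 0.17245 × 931.494 = 160.636 MeV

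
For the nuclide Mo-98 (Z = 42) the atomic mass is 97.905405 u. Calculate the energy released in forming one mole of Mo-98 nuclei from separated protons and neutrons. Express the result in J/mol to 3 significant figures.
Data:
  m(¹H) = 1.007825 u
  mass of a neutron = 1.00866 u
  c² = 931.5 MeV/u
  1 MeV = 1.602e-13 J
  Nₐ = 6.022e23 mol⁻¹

8.16e+13 J/mol

Total constituent mass: 42 × 1.007825 + 56 × 1.00866 = 98.813610 u
The mass defect is 98.813610 − 97.905405 = 0.908205 u.
Converting to energy: 0.908205 u × 931.5 MeV/u = 845.993 MeV
Per nucleus in joules: 845.993 MeV × 1.602e-13 J/MeV = 1.3553e-10 J
Per mole: 1.3553e-10 J × 6.022e23 mol⁻¹ = 8.1616e+13 J/mol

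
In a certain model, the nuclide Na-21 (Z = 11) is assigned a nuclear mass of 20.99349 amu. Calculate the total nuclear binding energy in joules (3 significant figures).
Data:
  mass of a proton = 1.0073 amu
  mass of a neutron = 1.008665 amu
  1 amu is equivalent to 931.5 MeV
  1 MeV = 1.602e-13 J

The nucleus contains 11 protons and 21 − 11 = 10 neutrons.
Mass of separated nucleons = 11(1.0073) + 10(1.008665) = 11.0803 + 10.086650 = 21.166950 amu
Mass defect Δm = 21.166950 − 20.99349 = 0.173460 amu
E_B = 0.173460 × 931.5 = 161.578 MeV
In joules: 161.578 MeV × 1.602e-13 J/MeV = 2.5885e-11 J

2.59e-11 J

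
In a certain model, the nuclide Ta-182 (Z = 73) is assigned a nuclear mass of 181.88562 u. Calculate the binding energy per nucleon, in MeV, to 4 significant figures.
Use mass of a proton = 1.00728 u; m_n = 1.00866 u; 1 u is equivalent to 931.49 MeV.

8.137 MeV/nucleon

Total constituent mass: 73 × 1.00728 + 109 × 1.00866 = 183.47538 u
The mass defect is 183.47538 − 181.88562 = 1.58976 u.
E_B = 1.58976 × 931.49 = 1480.85 MeV
BE/A = 1480.85 MeV / 182 = 8.137 MeV/nucleon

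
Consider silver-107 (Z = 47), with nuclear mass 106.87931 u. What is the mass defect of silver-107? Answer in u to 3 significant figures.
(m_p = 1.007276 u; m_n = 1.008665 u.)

Σm = 47·m_p + 60·m_n = 47.341972 + 60.519900 = 107.861872 u
Δm = 107.861872 − 106.87931 = 0.982562 u

0.983 u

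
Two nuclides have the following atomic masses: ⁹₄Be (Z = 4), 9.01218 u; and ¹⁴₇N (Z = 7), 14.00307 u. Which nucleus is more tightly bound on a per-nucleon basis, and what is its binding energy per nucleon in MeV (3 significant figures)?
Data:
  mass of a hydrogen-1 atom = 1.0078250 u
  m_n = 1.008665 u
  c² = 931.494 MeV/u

¹⁴₇N; 7.48 MeV/nucleon

⁹₄Be: Σm = 4(1.0078250) + 5(1.008665) = 9.0746250 u; Δm = 0.0624450 u; E_B = 58.167 MeV; E_B/A = 6.463 MeV
¹⁴₇N: Σm = 7(1.0078250) + 7(1.008665) = 14.1154300 u; Δm = 0.1123600 u; E_B = 104.66 MeV; E_B/A = 7.476 MeV
¹⁴₇N has the higher binding energy per nucleon, so it is the more tightly bound nucleus.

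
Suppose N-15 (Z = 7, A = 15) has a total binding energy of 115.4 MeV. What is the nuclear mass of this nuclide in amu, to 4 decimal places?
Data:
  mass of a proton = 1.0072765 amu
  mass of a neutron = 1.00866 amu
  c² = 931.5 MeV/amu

Mass defect = 115.4 MeV / (931.5 MeV/amu) = 0.123886 amu
Constituent mass = 7(1.0072765) + 8(1.00866) = 15.1202155 amu
Nuclear mass = 15.1202155 − 0.123886 = 14.9963295 amu ≈ 14.9963 amu (to 4 decimal places)

14.9963 amu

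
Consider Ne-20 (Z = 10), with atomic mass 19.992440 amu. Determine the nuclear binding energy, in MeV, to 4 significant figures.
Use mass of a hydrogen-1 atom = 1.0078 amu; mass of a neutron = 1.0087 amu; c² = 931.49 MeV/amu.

160.7 MeV

The nucleus contains 10 protons and 20 − 10 = 10 neutrons.
Mass of separated nucleons = 10(1.0078) + 10(1.0087) = 10.0780 + 10.0870 = 20.1650 amu
Δm = 20.1650 − 19.992440 = 0.172560 amu
E_B = 0.172560 × 931.49 = 160.738 MeV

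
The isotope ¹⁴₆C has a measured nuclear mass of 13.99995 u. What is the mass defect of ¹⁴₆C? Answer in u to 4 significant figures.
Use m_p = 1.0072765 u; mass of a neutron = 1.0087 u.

Σm = 6·m_p + 8·m_n = 6.0436590 + 8.0696 = 14.1132590 u
Mass defect Δm = 14.1132590 − 13.99995 = 0.1133090 u

0.1133 u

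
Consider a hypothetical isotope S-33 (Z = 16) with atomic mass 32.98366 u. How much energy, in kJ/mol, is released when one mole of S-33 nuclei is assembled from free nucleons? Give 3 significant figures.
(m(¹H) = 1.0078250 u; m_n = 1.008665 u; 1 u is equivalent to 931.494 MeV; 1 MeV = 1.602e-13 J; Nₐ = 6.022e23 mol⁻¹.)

2.60e+10 kJ/mol

Σm = 16·m(¹H) + 17·m_n = 16.1252000 + 17.147305 = 33.2725050 u
The mass defect is 33.2725050 − 32.98366 = 0.2888450 u.
Binding energy = Δm·c² = 0.2888450 × 931.494 MeV/u = 269.057 MeV
Per nucleus in joules: 269.057 MeV × 1.602e-13 J/MeV = 4.3103e-11 J
Per mole: 4.3103e-11 J × 6.022e23 mol⁻¹ = 2.5957e+13 J/mol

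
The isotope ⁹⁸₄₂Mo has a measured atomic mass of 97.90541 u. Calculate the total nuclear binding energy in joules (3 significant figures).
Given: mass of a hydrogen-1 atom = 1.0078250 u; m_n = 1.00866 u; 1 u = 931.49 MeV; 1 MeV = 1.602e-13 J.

Z = 42, so N = A − Z = 98 − 42 = 56.
Mass of separated nucleons = 42(1.0078250) + 56(1.00866) = 42.3286500 + 56.48496 = 98.8136100 u
Mass defect Δm = 98.8136100 − 97.90541 = 0.9082000 u
Binding energy = Δm·c² = 0.9082000 × 931.49 MeV/u = 845.979 MeV
In joules: 845.979 MeV × 1.602e-13 J/MeV = 1.3553e-10 J

1.36e-10 J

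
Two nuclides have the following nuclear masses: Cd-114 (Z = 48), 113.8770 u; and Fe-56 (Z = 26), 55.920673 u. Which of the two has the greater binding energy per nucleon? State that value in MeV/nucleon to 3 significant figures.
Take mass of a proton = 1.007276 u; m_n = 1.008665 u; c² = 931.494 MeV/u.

Cd-114: Σm = 48(1.007276) + 66(1.008665) = 114.921138 u; Δm = 1.044138 u; E_B = 972.61 MeV; E_B/A = 8.532 MeV
Fe-56: Σm = 26(1.007276) + 30(1.008665) = 56.449126 u; Δm = 0.528453 u; E_B = 492.25 MeV; E_B/A = 8.790 MeV
Fe-56 has the higher binding energy per nucleon, so it is the more tightly bound nucleus.

Fe-56; 8.79 MeV/nucleon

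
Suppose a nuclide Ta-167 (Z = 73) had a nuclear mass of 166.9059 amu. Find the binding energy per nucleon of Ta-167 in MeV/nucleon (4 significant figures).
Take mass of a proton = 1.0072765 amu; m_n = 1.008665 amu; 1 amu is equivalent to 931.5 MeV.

8.031 MeV/nucleon

The nucleus contains 73 protons and 167 − 73 = 94 neutrons.
Mass of separated nucleons = 73(1.0072765) + 94(1.008665) = 73.5311845 + 94.814510 = 168.3456945 amu
Δm = 168.3456945 − 166.9059 = 1.4397945 amu
E_B = 1.4397945 × 931.5 = 1341.17 MeV
BE/A = 1341.17 MeV / 167 = 8.031 MeV/nucleon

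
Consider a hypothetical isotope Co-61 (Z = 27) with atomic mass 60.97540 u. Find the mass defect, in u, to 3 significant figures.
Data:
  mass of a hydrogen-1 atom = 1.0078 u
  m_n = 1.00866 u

0.530 u

Mass of separated nucleons = 27(1.0078) + 34(1.00866) = 27.2106 + 34.29444 = 61.50504 u
Mass defect Δm = 61.50504 − 60.97540 = 0.52964 u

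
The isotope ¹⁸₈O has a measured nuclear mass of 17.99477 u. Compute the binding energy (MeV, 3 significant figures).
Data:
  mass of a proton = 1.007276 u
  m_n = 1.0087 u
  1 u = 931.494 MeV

140 MeV

Z = 8, so N = A − Z = 18 − 8 = 10.
Σm = 8·m_p + 10·m_n = 8.058208 + 10.0870 = 18.145208 u
The mass defect is 18.145208 − 17.99477 = 0.150438 u.
E_B = 0.150438 × 931.494 = 140.132 MeV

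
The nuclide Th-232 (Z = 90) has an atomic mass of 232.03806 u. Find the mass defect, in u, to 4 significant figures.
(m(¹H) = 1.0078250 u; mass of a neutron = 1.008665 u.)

1.897 u

Mass of separated nucleons = 90(1.0078250) + 142(1.008665) = 90.7042500 + 143.230430 = 233.9346800 u
The mass defect is 233.9346800 − 232.03806 = 1.8966200 u.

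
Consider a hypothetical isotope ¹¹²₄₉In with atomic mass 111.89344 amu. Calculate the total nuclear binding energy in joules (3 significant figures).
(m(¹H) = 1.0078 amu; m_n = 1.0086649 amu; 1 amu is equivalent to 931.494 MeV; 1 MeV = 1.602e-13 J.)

Σm = 49·m(¹H) + 63·m_n = 49.3822 + 63.5458887 = 112.9280887 amu
Δm = 112.9280887 − 111.89344 = 1.0346487 amu
Binding energy = Δm·c² = 1.0346487 × 931.494 MeV/amu = 963.769 MeV
In joules: 963.769 MeV × 1.602e-13 J/MeV = 1.5440e-10 J

1.54e-10 J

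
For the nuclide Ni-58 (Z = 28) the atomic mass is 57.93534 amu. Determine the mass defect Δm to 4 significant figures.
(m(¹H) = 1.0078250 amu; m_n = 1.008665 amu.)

Total constituent mass: 28 × 1.0078250 + 30 × 1.008665 = 58.4790500 amu
Mass defect Δm = 58.4790500 − 57.93534 = 0.5437100 amu

0.5437 amu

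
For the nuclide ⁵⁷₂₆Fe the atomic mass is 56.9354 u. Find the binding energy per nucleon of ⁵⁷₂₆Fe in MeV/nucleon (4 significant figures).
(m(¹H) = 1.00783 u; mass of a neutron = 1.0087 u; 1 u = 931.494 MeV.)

Mass of separated nucleons = 26(1.00783) + 31(1.0087) = 26.20358 + 31.2697 = 57.47328 u
Mass defect Δm = 57.47328 − 56.9354 = 0.53788 u
Binding energy = Δm·c² = 0.53788 × 931.494 MeV/u = 501.032 MeV
Per nucleon: 501.032 / 57 = 8.790 MeV

8.790 MeV/nucleon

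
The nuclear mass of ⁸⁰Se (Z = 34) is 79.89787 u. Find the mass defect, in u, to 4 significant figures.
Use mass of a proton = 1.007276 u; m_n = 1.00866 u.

Σm = 34·m_p + 46·m_n = 34.247384 + 46.39836 = 80.645744 u
The mass defect is 80.645744 − 79.89787 = 0.747874 u.

0.7479 u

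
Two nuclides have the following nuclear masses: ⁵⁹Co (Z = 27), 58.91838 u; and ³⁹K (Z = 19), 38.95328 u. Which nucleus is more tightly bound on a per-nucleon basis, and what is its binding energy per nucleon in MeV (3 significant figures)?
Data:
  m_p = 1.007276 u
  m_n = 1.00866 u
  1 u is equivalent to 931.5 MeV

⁵⁹Co: Σm = 27(1.007276) + 32(1.00866) = 59.473572 u; Δm = 0.555192 u; E_B = 517.16 MeV; E_B/A = 8.765 MeV
³⁹K: Σm = 19(1.007276) + 20(1.00866) = 39.311444 u; Δm = 0.358164 u; E_B = 333.63 MeV; E_B/A = 8.5546 MeV
⁵⁹Co has the higher binding energy per nucleon, so it is the more tightly bound nucleus.

⁵⁹Co; 8.77 MeV/nucleon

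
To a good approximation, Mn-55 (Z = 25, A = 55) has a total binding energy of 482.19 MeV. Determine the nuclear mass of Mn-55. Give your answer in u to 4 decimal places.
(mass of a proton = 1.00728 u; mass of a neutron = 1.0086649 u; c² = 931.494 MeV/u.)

Mass defect = 482.19 MeV / (931.494 MeV/u) = 0.517652 u
Constituent mass = 25(1.00728) + 30(1.0086649) = 55.4419470 u
Nuclear mass = 55.4419470 − 0.517652 = 54.9242950 u ≈ 54.9243 u (to 4 decimal places)

54.9243 u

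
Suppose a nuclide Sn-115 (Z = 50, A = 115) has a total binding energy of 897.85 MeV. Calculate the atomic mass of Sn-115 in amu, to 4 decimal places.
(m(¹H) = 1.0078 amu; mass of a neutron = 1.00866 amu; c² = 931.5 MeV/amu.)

114.9890 amu

Mass defect = 897.85 MeV / (931.5 MeV/amu) = 0.963875 amu
Constituent mass = 50(1.0078) + 65(1.00866) = 115.95290 amu
Atomic mass = 115.95290 − 0.963875 = 114.989025 amu ≈ 114.9890 amu (to 4 decimal places)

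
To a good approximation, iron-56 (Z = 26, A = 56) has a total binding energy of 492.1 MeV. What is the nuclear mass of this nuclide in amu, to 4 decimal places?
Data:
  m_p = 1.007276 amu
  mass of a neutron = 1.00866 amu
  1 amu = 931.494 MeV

Mass defect = 492.1 MeV / (931.494 MeV/amu) = 0.528291 amu
Constituent mass = 26(1.007276) + 30(1.00866) = 56.448976 amu
Nuclear mass = 56.448976 − 0.528291 = 55.920685 amu ≈ 55.9207 amu (to 4 decimal places)

55.9207 amu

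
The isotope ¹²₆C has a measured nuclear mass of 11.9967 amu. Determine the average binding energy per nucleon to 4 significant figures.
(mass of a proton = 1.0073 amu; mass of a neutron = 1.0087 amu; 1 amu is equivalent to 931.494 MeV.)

Z = 6, so N = A − Z = 12 − 6 = 6.
Total constituent mass: 6 × 1.0073 + 6 × 1.0087 = 12.0960 amu
Δm = 12.0960 − 11.9967 = 0.0993 amu
E_B = 0.0993 × 931.494 = 92.4974 MeV
Per nucleon: 92.4974 / 12 = 7.708 MeV

7.708 MeV/nucleon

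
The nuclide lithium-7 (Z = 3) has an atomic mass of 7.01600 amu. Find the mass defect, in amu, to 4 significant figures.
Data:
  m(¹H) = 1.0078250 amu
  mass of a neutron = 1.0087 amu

0.04228 amu

Mass of separated nucleons = 3(1.0078250) + 4(1.0087) = 3.0234750 + 4.0348 = 7.0582750 amu
Mass defect Δm = 7.0582750 − 7.01600 = 0.0422750 amu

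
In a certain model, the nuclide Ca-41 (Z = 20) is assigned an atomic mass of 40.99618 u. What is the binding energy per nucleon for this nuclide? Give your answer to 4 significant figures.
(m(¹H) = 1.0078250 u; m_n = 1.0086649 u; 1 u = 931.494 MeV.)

7.776 MeV/nucleon

Σm = 20·m(¹H) + 21·m_n = 20.1565000 + 21.1819629 = 41.3384629 u
Mass defect Δm = 41.3384629 − 40.99618 = 0.3422829 u
Converting to energy: 0.3422829 u × 931.494 MeV/u = 318.834 MeV
Dividing by A = 41 gives 7.776 MeV per nucleon.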